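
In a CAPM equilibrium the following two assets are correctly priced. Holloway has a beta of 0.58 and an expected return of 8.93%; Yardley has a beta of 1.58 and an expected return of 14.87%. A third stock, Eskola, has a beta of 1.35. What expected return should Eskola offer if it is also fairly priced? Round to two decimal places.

13.50%

MRP (SML slope) = (14.87% − 8.93%) / (1.58 − 0.58) = 5.94% / 1.00 = 5.9400%
R_f (intercept) = 8.93% − 0.58 × 5.9400% = 5.4848%
E(R_Eskola) = R_f + β × MRP = 5.4848% + 1.35 × 5.9400% = 13.50%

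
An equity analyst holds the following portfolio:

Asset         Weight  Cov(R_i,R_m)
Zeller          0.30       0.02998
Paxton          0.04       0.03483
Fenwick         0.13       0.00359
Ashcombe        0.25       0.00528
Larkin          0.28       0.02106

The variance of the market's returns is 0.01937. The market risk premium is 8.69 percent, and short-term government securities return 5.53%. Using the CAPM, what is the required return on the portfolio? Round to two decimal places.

β_Zeller = 0.02998 / 0.01937 = 1.5478
β_Paxton = 0.03483 / 0.01937 = 1.7981
β_Fenwick = 0.00359 / 0.01937 = 0.1853
β_Ashcombe = 0.00528 / 0.01937 = 0.2726
β_Larkin = 0.02106 / 0.01937 = 1.0872
β_P = Σ w_i β_i = 0.30×1.5478 + 0.04×1.7981 + 0.13×0.1853 + 0.25×0.2726 + 0.28×1.0872 = 0.9329
E(R_P) = R_f + β_P × MRP = 5.53% + 0.9329 × 8.69% = 13.64%

13.64%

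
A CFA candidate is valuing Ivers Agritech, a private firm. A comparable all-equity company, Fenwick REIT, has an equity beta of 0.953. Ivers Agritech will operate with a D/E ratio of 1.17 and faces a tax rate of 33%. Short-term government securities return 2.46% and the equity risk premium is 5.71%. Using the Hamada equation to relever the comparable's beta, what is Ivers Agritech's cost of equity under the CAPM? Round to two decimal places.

β_L = β_U × [1 + (1 − t)(D/E)] = 0.953 × [1 + (1 − 0.33) × 1.17]
    = 0.953 × [1 + 0.67 × 1.17] = 0.953 × 1.7839 = 1.7001
E(R) = R_f + β_L × MRP = 2.46% + 1.7001 × 5.71% = 12.17%

12.17%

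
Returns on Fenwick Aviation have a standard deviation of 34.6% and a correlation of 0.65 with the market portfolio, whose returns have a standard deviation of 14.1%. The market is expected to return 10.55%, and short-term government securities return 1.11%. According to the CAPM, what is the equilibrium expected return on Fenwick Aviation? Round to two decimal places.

16.17%

β = ρ × σ_i / σ_m = 0.65 × 34.6% / 14.1% = 1.5950
MRP = 10.55% − 1.11% = 9.44%
E(R) = 1.11% + 1.5950 × 9.44% = 16.17%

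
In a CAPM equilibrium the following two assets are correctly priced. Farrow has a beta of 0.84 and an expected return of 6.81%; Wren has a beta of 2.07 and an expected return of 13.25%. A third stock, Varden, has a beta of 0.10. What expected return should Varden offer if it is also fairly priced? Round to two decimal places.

2.94%

MRP (SML slope) = (13.25% − 6.81%) / (2.07 − 0.84) = 6.44% / 1.23 = 5.2358%
R_f (intercept) = 6.81% − 0.84 × 5.2358% = 2.4119%
E(R_Varden) = R_f + β × MRP = 2.4119% + 0.10 × 5.2358% = 2.94%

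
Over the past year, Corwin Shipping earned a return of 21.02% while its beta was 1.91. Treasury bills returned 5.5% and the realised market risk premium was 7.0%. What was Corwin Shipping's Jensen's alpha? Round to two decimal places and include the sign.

CAPM benchmark = R_f + β(R_m − R_f) = 5.5% + 1.91 × 7.0% = 18.8700%
α = actual − benchmark = 21.02% − 18.8700% = +2.15%

+2.15%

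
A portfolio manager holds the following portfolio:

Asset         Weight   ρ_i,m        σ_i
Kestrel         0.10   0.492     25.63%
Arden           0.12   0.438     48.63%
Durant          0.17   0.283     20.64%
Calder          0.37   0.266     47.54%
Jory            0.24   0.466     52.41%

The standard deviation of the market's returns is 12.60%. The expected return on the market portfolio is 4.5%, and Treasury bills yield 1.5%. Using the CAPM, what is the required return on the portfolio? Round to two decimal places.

5.15%

β_Kestrel = 0.492 × 25.63% / 12.60% = 1.0008
β_Arden = 0.438 × 48.63% / 12.60% = 1.6905
β_Durant = 0.283 × 20.64% / 12.60% = 0.4636
β_Calder = 0.266 × 47.54% / 12.60% = 1.0036
β_Jory = 0.466 × 52.41% / 12.60% = 1.9383
β_P = Σ w_i β_i = 0.10×1.0008 + 0.12×1.6905 + 0.17×0.4636 + 0.37×1.0036 + 0.24×1.9383 = 1.2183
MRP = 4.5% − 1.5% = 3.00%
E(R_P) = R_f + β_P × MRP = 1.5% + 1.2183 × 3.0% = 5.15%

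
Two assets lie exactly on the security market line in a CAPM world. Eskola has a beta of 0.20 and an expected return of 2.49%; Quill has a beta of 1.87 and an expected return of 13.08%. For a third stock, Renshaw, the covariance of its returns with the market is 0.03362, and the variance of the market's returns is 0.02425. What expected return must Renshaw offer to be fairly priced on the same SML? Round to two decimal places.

10.01%

MRP = (13.08% − 2.49%) / (1.87 − 0.20) = 6.3413%
R_f = 2.49% − 0.20 × 6.3413% = 1.2217%
β_Renshaw = Cov / Var(R_m) = 0.03362 / 0.02425 = 1.3864
E(R_Renshaw) = R_f + β × MRP = 1.2217% + 1.3864 × 6.3413% = 10.01%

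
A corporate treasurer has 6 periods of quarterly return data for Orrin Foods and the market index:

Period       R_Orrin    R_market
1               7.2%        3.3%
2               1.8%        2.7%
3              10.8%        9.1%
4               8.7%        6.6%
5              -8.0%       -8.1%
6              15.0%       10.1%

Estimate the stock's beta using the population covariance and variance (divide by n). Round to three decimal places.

1.191

Mean R_i = (7.2 + 1.8 + 10.8 + 8.7 − 8.0 + 15.0) / 6 = 5.9167%
Mean R_m = (3.3 + 2.7 + 9.1 + 6.6 − 8.1 + 10.1) / 6 = 3.9500%
Σ(R_i − R̄_i)(R_m − R̄_m) = 260.3950  ⇒  Cov = 260.3950 / 6 = 43.3992
Σ(R_m − R̄_m)² = 218.5550  ⇒  Var(R_m) = 218.5550 / 6 = 36.4258
β = Cov / Var(R_m) = 43.3992 / 36.4258 = 1.1914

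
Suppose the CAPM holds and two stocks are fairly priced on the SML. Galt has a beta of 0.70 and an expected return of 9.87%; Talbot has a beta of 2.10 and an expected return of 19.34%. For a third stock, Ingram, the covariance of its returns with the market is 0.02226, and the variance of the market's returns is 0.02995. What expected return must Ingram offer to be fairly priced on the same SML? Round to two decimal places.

10.16%

MRP = (19.34% − 9.87%) / (2.10 − 0.70) = 6.7643%
R_f = 9.87% − 0.70 × 6.7643% = 5.1350%
β_Ingram = Cov / Var(R_m) = 0.02226 / 0.02995 = 0.7432
E(R_Ingram) = R_f + β × MRP = 5.1350% + 0.7432 × 6.7643% = 10.16%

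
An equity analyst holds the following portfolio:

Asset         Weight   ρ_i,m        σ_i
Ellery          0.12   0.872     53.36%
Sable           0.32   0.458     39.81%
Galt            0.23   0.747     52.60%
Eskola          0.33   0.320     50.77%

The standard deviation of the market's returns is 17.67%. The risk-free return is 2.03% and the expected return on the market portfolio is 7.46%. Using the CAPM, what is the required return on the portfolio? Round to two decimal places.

9.96%

β_Ellery = 0.872 × 53.36% / 17.67% = 2.6333
β_Sable = 0.458 × 39.81% / 17.67% = 1.0319
β_Galt = 0.747 × 52.60% / 17.67% = 2.2237
β_Eskola = 0.320 × 50.77% / 17.67% = 0.9194
β_P = Σ w_i β_i = 0.12×2.6333 + 0.32×1.0319 + 0.23×2.2237 + 0.33×0.9194 = 1.4611
MRP = 7.46% − 2.03% = 5.43%
E(R_P) = R_f + β_P × MRP = 2.03% + 1.4611 × 5.43% = 9.96%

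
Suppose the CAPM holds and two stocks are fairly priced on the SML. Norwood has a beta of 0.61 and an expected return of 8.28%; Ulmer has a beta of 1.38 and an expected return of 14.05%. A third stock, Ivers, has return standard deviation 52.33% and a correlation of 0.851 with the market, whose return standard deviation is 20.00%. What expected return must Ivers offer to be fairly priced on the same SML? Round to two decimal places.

MRP = (14.05% − 8.28%) / (1.38 − 0.61) = 7.4935%
R_f = 8.28% − 0.61 × 7.4935% = 3.7090%
β_Ivers = ρ·σ_i/σ_m = 0.851 × 52.33 / 20.00 = 2.2266
E(R_Ivers) = R_f + β × MRP = 3.7090% + 2.2266 × 7.4935% = 20.39%

20.39%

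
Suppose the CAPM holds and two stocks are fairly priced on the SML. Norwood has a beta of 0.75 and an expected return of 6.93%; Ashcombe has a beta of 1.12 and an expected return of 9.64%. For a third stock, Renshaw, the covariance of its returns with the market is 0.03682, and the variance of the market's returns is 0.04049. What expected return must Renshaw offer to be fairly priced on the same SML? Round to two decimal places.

MRP = (9.64% − 6.93%) / (1.12 − 0.75) = 7.3243%
R_f = 6.93% − 0.75 × 7.3243% = 1.4368%
β_Renshaw = Cov / Var(R_m) = 0.03682 / 0.04049 = 0.9094
E(R_Renshaw) = R_f + β × MRP = 1.4368% + 0.9094 × 7.3243% = 8.10%

8.10%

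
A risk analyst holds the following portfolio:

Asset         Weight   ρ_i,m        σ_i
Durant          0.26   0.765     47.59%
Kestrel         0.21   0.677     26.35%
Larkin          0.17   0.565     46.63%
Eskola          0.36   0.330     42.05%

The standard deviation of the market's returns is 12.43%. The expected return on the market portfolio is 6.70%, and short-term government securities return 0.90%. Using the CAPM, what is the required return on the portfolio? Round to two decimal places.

β_Durant = 0.765 × 47.59% / 12.43% = 2.9289
β_Kestrel = 0.677 × 26.35% / 12.43% = 1.4352
β_Larkin = 0.565 × 46.63% / 12.43% = 2.1195
β_Eskola = 0.330 × 42.05% / 12.43% = 1.1164
β_P = Σ w_i β_i = 0.26×2.9289 + 0.21×1.4352 + 0.17×2.1195 + 0.36×1.1164 = 1.8251
MRP = 6.70% − 0.90% = 5.80%
E(R_P) = R_f + β_P × MRP = 0.90% + 1.8251 × 5.80% = 11.49%

11.49%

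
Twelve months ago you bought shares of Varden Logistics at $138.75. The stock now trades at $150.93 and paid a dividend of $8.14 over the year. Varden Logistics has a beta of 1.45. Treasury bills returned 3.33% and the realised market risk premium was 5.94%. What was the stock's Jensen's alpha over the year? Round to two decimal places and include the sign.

+2.70%

Realised HPR = (P1 + D1 − P0) / P0 = (150.93 + 8.14 − 138.75) / 138.75 = 20.32 / 138.75 = 14.6450%
CAPM required = R_f + β·MRP = 3.33% + 1.45 × 5.94% = 11.9430%
α = realised − required = 14.6450% − 11.9430% = +2.70%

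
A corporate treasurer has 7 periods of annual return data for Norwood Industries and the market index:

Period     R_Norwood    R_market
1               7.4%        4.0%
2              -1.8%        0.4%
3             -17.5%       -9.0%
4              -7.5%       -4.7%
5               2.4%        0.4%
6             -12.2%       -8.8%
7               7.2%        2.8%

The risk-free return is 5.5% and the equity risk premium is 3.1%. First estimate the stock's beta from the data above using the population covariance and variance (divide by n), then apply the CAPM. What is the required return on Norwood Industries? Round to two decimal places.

Mean R_i = (7.4 − 1.8 − 17.5 − 7.5 + 2.4 − 12.2 + 7.2) / 7 = -3.1429%
Mean R_m = (4.0 + 0.4 − 9.0 − 4.7 + 0.4 − 8.8 + 2.8) / 7 = -2.1286%
Σ(R_i − R̄_i)(R_m − R̄_m) = 303.2814  ⇒  Cov = 303.2814 / 7 = 43.3259
Σ(R_m − R̄_m)² = 172.9743  ⇒  Var(R_m) = 172.9743 / 7 = 24.7106
β = Cov / Var(R_m) = 43.3259 / 24.7106 = 1.7533
E(R) = R_f + β × MRP = 5.5% + 1.7533 × 3.1% = 10.94%

10.94%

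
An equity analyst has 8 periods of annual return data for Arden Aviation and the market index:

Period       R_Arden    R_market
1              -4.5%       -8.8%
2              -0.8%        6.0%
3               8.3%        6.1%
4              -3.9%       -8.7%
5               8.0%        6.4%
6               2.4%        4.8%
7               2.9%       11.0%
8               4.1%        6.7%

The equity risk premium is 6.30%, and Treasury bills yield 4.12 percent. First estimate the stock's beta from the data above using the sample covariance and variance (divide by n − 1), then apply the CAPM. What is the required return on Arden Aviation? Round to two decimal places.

7.26%

Mean R_i = (-4.5 − 0.8 + 8.3 − 3.9 + 8.0 + 2.4 + 2.9 + 4.1) / 8 = 2.0625%
Mean R_m = (-8.8 + 6.0 + 6.1 − 8.7 + 6.4 + 4.8 + 11.0 + 6.7) / 8 = 2.9375%
Σ(R_i − R̄_i)(R_m − R̄_m) = 192.9813  ⇒  Cov = 192.9813 / 7 = 27.5688
Σ(R_m − R̄_m)² = 387.1988  ⇒  Var(R_m) = 387.1988 / 7 = 55.3141
β = Cov / Var(R_m) = 27.5688 / 55.3141 = 0.4984
E(R) = R_f + β × MRP = 4.12% + 0.4984 × 6.30% = 7.26%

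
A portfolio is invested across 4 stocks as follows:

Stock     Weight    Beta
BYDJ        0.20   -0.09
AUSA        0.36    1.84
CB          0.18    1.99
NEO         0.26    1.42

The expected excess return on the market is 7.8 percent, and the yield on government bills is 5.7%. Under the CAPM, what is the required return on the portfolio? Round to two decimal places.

16.40%

β_P = Σ w_i β_i = 0.20×-0.09 + 0.36×1.84 + 0.18×1.99 + 0.26×1.42 = 1.3718
E(R_P) = R_f + β_P × MRP = 5.7% + 1.3718 × 7.8% = 16.40%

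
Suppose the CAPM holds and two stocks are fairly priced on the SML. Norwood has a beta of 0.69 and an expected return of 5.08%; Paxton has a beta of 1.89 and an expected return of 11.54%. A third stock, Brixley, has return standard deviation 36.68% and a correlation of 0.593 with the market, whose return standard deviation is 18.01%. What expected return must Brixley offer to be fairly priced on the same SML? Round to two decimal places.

MRP = (11.54% − 5.08%) / (1.89 − 0.69) = 5.3833%
R_f = 5.08% − 0.69 × 5.3833% = 1.3655%
β_Brixley = ρ·σ_i/σ_m = 0.593 × 36.68 / 18.01 = 1.2077
E(R_Brixley) = R_f + β × MRP = 1.3655% + 1.2077 × 5.3833% = 7.87%

7.87%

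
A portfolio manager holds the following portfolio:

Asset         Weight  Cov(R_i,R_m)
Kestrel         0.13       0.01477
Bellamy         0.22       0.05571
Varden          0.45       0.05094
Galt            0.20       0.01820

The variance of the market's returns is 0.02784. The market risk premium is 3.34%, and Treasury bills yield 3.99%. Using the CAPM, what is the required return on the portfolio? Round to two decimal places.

8.88%

β_Kestrel = 0.01477 / 0.02784 = 0.5305
β_Bellamy = 0.05571 / 0.02784 = 2.0011
β_Varden = 0.05094 / 0.02784 = 1.8297
β_Galt = 0.01820 / 0.02784 = 0.6537
β_P = Σ w_i β_i = 0.13×0.5305 + 0.22×2.0011 + 0.45×1.8297 + 0.20×0.6537 = 1.4633
E(R_P) = R_f + β_P × MRP = 3.99% + 1.4633 × 3.34% = 8.88%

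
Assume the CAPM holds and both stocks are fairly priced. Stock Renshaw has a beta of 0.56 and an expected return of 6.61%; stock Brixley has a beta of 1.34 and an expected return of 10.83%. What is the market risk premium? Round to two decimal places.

5.41%

Both satisfy E(R) = R_f + β·MRP, so the slope of the SML is
MRP = (10.83% − 6.61%) / (1.34 − 0.56) = 4.22% / 0.78 = 5.4103%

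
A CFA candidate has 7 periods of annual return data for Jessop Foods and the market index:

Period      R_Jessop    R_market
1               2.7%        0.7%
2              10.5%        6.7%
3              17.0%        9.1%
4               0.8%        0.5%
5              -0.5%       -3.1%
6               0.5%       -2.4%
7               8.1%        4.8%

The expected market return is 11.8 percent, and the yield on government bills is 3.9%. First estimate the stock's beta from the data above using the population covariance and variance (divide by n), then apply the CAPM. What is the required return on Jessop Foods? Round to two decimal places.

14.66%

Mean R_i = (2.7 + 10.5 + 17.0 + 0.8 − 0.5 + 0.5 + 8.1) / 7 = 5.5857%
Mean R_m = (0.7 + 6.7 + 9.1 + 0.5 − 3.1 − 2.4 + 4.8) / 7 = 2.3286%
Σ(R_i − R̄_i)(R_m − R̄_m) = 175.5229  ⇒  Cov = 175.5229 / 7 = 25.0747
Σ(R_m − R̄_m)² = 128.8943  ⇒  Var(R_m) = 128.8943 / 7 = 18.4135
β = Cov / Var(R_m) = 25.0747 / 18.4135 = 1.3618
MRP = 11.8% − 3.9% = 7.90%
E(R) = R_f + β × MRP = 3.9% + 1.3618 × 7.9% = 14.66%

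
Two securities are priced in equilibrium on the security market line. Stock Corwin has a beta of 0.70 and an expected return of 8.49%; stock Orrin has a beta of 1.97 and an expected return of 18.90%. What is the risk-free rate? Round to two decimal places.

2.75%

Both satisfy E(R) = R_f + β·MRP, so the slope of the SML is
MRP = (18.90% − 8.49%) / (1.97 − 0.70) = 10.41% / 1.27 = 8.1969%
R_f = E(R_Corwin) − β_Corwin·MRP = 8.49% − 0.70 × 8.1969% = 2.7522%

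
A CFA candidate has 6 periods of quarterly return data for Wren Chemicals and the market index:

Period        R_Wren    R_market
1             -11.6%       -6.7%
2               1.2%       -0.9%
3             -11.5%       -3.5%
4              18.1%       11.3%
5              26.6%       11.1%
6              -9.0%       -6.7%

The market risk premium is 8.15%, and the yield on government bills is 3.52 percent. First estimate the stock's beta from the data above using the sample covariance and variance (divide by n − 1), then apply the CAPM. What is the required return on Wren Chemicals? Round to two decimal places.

Mean R_i = (-11.6 + 1.2 − 11.5 + 18.1 + 26.6 − 9.0) / 6 = 2.3000%
Mean R_m = (-6.7 − 0.9 − 3.5 + 11.3 + 11.1 − 6.7) / 6 = 0.7667%
Σ(R_i − R̄_i)(R_m − R̄_m) = 666.4000  ⇒  Cov = 666.4000 / 5 = 133.2800
Σ(R_m − R̄_m)² = 350.2133  ⇒  Var(R_m) = 350.2133 / 5 = 70.0427
β = Cov / Var(R_m) = 133.2800 / 70.0427 = 1.9028
E(R) = R_f + β × MRP = 3.52% + 1.9028 × 8.15% = 19.03%

19.03%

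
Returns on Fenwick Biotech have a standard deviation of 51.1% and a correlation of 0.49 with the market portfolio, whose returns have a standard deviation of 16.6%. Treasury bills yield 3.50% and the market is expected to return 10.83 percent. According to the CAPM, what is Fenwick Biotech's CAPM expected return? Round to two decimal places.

14.56%

β = ρ × σ_i / σ_m = 0.49 × 51.1% / 16.6% = 1.5084
MRP = 10.83% − 3.50% = 7.33%
E(R) = 3.50% + 1.5084 × 7.33% = 14.56%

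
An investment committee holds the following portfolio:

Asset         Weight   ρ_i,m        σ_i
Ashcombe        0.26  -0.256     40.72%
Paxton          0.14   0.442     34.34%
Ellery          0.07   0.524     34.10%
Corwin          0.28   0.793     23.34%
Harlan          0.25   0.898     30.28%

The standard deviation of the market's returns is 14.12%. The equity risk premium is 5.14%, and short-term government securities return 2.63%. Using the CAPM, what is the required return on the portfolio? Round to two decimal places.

7.23%

β_Ashcombe = -0.256 × 40.72% / 14.12% = -0.7383
β_Paxton = 0.442 × 34.34% / 14.12% = 1.0749
β_Ellery = 0.524 × 34.10% / 14.12% = 1.2655
β_Corwin = 0.793 × 23.34% / 14.12% = 1.3108
β_Harlan = 0.898 × 30.28% / 14.12% = 1.9257
β_P = Σ w_i β_i = 0.26×-0.7383 + 0.14×1.0749 + 0.07×1.2655 + 0.28×1.3108 + 0.25×1.9257 = 0.8956
E(R_P) = R_f + β_P × MRP = 2.63% + 0.8956 × 5.14% = 7.23%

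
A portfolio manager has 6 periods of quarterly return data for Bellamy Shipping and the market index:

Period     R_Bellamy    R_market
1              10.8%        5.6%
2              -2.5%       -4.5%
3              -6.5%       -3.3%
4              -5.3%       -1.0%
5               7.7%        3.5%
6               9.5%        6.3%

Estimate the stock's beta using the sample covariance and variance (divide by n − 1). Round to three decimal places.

Mean R_i = (10.8 − 2.5 − 6.5 − 5.3 + 7.7 + 9.5) / 6 = 2.2833%
Mean R_m = (5.6 − 4.5 − 3.3 − 1.0 + 3.5 + 6.3) / 6 = 1.1000%
Σ(R_i − R̄_i)(R_m − R̄_m) = 170.2100  ⇒  Cov = 170.2100 / 5 = 34.0420
Σ(R_m − R̄_m)² = 108.1800  ⇒  Var(R_m) = 108.1800 / 5 = 21.6360
β = Cov / Var(R_m) = 34.0420 / 21.6360 = 1.5734

1.573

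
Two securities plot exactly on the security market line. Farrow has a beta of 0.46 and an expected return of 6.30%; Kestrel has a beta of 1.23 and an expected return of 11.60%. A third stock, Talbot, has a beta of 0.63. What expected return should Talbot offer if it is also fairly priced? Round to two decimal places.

MRP (SML slope) = (11.60% − 6.30%) / (1.23 − 0.46) = 5.30% / 0.77 = 6.8831%
R_f (intercept) = 6.30% − 0.46 × 6.8831% = 3.1338%
E(R_Talbot) = R_f + β × MRP = 3.1338% + 0.63 × 6.8831% = 7.47%

7.47%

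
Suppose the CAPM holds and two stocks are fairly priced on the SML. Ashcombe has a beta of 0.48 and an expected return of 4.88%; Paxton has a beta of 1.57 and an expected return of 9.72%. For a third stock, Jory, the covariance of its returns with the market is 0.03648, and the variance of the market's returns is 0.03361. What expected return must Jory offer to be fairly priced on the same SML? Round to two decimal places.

7.57%

MRP = (9.72% − 4.88%) / (1.57 − 0.48) = 4.4404%
R_f = 4.88% − 0.48 × 4.4404% = 2.7486%
β_Jory = Cov / Var(R_m) = 0.03648 / 0.03361 = 1.0854
E(R_Jory) = R_f + β × MRP = 2.7486% + 1.0854 × 4.4404% = 7.57%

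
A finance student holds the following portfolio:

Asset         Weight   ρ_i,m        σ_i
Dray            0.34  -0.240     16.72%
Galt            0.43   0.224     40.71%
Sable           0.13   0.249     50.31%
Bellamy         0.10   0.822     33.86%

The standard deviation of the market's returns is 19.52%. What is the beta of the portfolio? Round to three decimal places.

β_Dray = -0.240 × 16.72% / 19.52% = -0.2056
β_Galt = 0.224 × 40.71% / 19.52% = 0.4672
β_Sable = 0.249 × 50.31% / 19.52% = 0.6418
β_Bellamy = 0.822 × 33.86% / 19.52% = 1.4259
β_P = Σ w_i β_i = 0.34×-0.2056 + 0.43×0.4672 + 0.13×0.6418 + 0.10×1.4259 = 0.3570

0.357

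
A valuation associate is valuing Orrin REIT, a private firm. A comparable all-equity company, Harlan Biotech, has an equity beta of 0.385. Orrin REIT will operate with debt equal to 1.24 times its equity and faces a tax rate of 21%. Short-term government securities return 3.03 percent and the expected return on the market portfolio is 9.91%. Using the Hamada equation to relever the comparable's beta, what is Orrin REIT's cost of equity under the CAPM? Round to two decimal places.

8.27%

β_L = β_U × [1 + (1 − t)(D/E)] = 0.385 × [1 + (1 − 0.21) × 1.24]
    = 0.385 × [1 + 0.79 × 1.24] = 0.385 × 1.9796 = 0.7621
MRP = 9.91% − 3.03% = 6.88%
E(R) = R_f + β_L × MRP = 3.03% + 0.7621 × 6.88% = 8.27%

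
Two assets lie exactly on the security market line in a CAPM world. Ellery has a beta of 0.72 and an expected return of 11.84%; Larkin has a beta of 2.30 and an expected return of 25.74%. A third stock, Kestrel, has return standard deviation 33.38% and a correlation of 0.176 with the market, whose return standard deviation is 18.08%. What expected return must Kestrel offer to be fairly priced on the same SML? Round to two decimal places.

8.36%

MRP = (25.74% − 11.84%) / (2.30 − 0.72) = 8.7975%
R_f = 11.84% − 0.72 × 8.7975% = 5.5058%
β_Kestrel = ρ·σ_i/σ_m = 0.176 × 33.38 / 18.08 = 0.3249
E(R_Kestrel) = R_f + β × MRP = 5.5058% + 0.3249 × 8.7975% = 8.36%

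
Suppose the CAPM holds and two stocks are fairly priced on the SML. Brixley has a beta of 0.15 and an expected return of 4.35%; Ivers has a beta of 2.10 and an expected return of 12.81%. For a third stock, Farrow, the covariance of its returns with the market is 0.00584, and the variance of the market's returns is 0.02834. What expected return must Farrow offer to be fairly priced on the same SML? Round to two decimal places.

MRP = (12.81% − 4.35%) / (2.10 − 0.15) = 4.3385%
R_f = 4.35% − 0.15 × 4.3385% = 3.6992%
β_Farrow = Cov / Var(R_m) = 0.00584 / 0.02834 = 0.2061
E(R_Farrow) = R_f + β × MRP = 3.6992% + 0.2061 × 4.3385% = 4.59%

4.59%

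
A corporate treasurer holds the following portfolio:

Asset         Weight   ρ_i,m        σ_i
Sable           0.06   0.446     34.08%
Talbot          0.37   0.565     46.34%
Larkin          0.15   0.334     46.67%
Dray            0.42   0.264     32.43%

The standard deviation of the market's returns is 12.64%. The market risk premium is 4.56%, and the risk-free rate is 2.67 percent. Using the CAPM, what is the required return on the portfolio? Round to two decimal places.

β_Sable = 0.446 × 34.08% / 12.64% = 1.2025
β_Talbot = 0.565 × 46.34% / 12.64% = 2.0714
β_Larkin = 0.334 × 46.67% / 12.64% = 1.2332
β_Dray = 0.264 × 32.43% / 12.64% = 0.6773
β_P = Σ w_i β_i = 0.06×1.2025 + 0.37×2.0714 + 0.15×1.2332 + 0.42×0.6773 = 1.3080
E(R_P) = R_f + β_P × MRP = 2.67% + 1.3080 × 4.56% = 8.63%

8.63%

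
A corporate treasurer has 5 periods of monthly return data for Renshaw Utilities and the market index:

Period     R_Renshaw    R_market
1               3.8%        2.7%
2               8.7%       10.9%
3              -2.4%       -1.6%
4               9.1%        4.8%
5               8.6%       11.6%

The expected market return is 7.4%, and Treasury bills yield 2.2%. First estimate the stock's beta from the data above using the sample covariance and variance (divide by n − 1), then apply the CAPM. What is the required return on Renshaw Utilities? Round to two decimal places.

Mean R_i = (3.8 + 8.7 − 2.4 + 9.1 + 8.6) / 5 = 5.5600%
Mean R_m = (2.7 + 10.9 − 1.6 + 4.8 + 11.6) / 5 = 5.6800%
Σ(R_i − R̄_i)(R_m − R̄_m) = 94.4660  ⇒  Cov = 94.4660 / 4 = 23.6165
Σ(R_m − R̄_m)² = 124.9480  ⇒  Var(R_m) = 124.9480 / 4 = 31.2370
β = Cov / Var(R_m) = 23.6165 / 31.2370 = 0.7560
MRP = 7.4% − 2.2% = 5.20%
E(R) = R_f + β × MRP = 2.2% + 0.7560 × 5.2% = 6.13%

6.13%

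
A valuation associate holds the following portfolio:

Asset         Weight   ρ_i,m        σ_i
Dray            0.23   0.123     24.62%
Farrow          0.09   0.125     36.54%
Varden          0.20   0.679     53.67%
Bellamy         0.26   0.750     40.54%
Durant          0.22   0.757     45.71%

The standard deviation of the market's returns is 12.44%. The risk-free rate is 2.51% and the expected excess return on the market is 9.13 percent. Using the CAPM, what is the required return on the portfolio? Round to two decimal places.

20.06%

β_Dray = 0.123 × 24.62% / 12.44% = 0.2434
β_Farrow = 0.125 × 36.54% / 12.44% = 0.3672
β_Varden = 0.679 × 53.67% / 12.44% = 2.9294
β_Bellamy = 0.750 × 40.54% / 12.44% = 2.4441
β_Durant = 0.757 × 45.71% / 12.44% = 2.7815
β_P = Σ w_i β_i = 0.23×0.2434 + 0.09×0.3672 + 0.20×2.9294 + 0.26×2.4441 + 0.22×2.7815 = 1.9223
E(R_P) = R_f + β_P × MRP = 2.51% + 1.9223 × 9.13% = 20.06%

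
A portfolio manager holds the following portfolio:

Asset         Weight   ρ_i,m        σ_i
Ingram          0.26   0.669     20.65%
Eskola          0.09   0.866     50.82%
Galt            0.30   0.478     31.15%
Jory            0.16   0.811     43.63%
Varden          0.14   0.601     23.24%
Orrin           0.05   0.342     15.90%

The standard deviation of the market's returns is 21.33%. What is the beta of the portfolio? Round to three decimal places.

β_Ingram = 0.669 × 20.65% / 21.33% = 0.6477
β_Eskola = 0.866 × 50.82% / 21.33% = 2.0633
β_Galt = 0.478 × 31.15% / 21.33% = 0.6981
β_Jory = 0.811 × 43.63% / 21.33% = 1.6589
β_Varden = 0.601 × 23.24% / 21.33% = 0.6548
β_Orrin = 0.342 × 15.90% / 21.33% = 0.2549
β_P = Σ w_i β_i = 0.26×0.6477 + 0.09×2.0633 + 0.30×0.6981 + 0.16×1.6589 + 0.14×0.6548 + 0.05×0.2549 = 0.9334

0.933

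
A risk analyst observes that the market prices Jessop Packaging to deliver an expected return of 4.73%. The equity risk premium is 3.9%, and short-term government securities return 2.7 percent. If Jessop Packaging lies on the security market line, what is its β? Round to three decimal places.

β = (E(R) − R_f) / MRP = (4.73% − 2.7%) / 3.9% = 2.03% / 3.9% = 0.521

0.521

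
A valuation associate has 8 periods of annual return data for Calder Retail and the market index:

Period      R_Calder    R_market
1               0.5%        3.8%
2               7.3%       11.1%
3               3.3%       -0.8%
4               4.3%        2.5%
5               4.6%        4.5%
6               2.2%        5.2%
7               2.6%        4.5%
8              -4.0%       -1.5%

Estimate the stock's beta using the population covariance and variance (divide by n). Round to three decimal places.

0.605

Mean R_i = (0.5 + 7.3 + 3.3 + 4.3 + 4.6 + 2.2 + 2.6 − 4.0) / 8 = 2.6000%
Mean R_m = (3.8 + 11.1 − 0.8 + 2.5 + 4.5 + 5.2 + 4.5 − 1.5) / 8 = 3.6625%
Σ(R_i − R̄_i)(R_m − R̄_m) = 64.7000  ⇒  Cov = 64.7000 / 8 = 8.0875
Σ(R_m − R̄_m)² = 107.0188  ⇒  Var(R_m) = 107.0188 / 8 = 13.3774
β = Cov / Var(R_m) = 8.0875 / 13.3774 = 0.6046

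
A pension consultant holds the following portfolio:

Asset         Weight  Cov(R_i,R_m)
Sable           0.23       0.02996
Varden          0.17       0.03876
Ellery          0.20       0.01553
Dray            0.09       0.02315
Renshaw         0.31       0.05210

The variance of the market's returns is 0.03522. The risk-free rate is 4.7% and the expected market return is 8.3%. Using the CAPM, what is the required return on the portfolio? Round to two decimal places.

β_Sable = 0.02996 / 0.03522 = 0.8507
β_Varden = 0.03876 / 0.03522 = 1.1005
β_Ellery = 0.01553 / 0.03522 = 0.4409
β_Dray = 0.02315 / 0.03522 = 0.6573
β_Renshaw = 0.05210 / 0.03522 = 1.4793
β_P = Σ w_i β_i = 0.23×0.8507 + 0.17×1.1005 + 0.20×0.4409 + 0.09×0.6573 + 0.31×1.4793 = 0.9887
MRP = 8.3% − 4.7% = 3.60%
E(R_P) = R_f + β_P × MRP = 4.7% + 0.9887 × 3.6% = 8.26%

8.26%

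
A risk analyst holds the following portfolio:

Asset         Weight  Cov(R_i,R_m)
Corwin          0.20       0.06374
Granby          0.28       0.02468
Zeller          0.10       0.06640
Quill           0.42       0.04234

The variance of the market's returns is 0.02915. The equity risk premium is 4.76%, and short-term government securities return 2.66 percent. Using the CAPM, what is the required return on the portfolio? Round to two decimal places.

9.86%

β_Corwin = 0.06374 / 0.02915 = 2.1866
β_Granby = 0.02468 / 0.02915 = 0.8467
β_Zeller = 0.06640 / 0.02915 = 2.2779
β_Quill = 0.04234 / 0.02915 = 1.4525
β_P = Σ w_i β_i = 0.20×2.1866 + 0.28×0.8467 + 0.10×2.2779 + 0.42×1.4525 = 1.5122
E(R_P) = R_f + β_P × MRP = 2.66% + 1.5122 × 4.76% = 9.86%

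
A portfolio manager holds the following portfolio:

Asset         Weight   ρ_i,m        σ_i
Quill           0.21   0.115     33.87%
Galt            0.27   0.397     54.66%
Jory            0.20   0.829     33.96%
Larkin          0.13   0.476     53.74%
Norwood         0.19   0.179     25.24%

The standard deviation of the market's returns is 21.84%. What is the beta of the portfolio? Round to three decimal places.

0.755

β_Quill = 0.115 × 33.87% / 21.84% = 0.1783
β_Galt = 0.397 × 54.66% / 21.84% = 0.9936
β_Jory = 0.829 × 33.96% / 21.84% = 1.2890
β_Larkin = 0.476 × 53.74% / 21.84% = 1.1713
β_Norwood = 0.179 × 25.24% / 21.84% = 0.2069
β_P = Σ w_i β_i = 0.21×0.1783 + 0.27×0.9936 + 0.20×1.2890 + 0.13×1.1713 + 0.19×0.2069 = 0.7551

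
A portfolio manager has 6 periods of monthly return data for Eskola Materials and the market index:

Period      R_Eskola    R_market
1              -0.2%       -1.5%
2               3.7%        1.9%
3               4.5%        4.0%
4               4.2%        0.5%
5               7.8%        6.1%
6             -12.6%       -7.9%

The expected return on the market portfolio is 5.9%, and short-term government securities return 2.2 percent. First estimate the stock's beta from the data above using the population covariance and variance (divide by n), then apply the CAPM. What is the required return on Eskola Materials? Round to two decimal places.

Mean R_i = (-0.2 + 3.7 + 4.5 + 4.2 + 7.8 − 12.6) / 6 = 1.2333%
Mean R_m = (-1.5 + 1.9 + 4.0 + 0.5 + 6.1 − 7.9) / 6 = 0.5167%
Σ(R_i − R̄_i)(R_m − R̄_m) = 170.7267  ⇒  Cov = 170.7267 / 6 = 28.4545
Σ(R_m − R̄_m)² = 120.1283  ⇒  Var(R_m) = 120.1283 / 6 = 20.0214
β = Cov / Var(R_m) = 28.4545 / 20.0214 = 1.4212
MRP = 5.9% − 2.2% = 3.70%
E(R) = R_f + β × MRP = 2.2% + 1.4212 × 3.7% = 7.46%

7.46%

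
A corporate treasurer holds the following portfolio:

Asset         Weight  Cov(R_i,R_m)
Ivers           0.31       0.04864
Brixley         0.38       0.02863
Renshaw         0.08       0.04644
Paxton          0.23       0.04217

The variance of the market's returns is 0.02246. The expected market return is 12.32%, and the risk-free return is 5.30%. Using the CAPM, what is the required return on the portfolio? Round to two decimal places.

17.61%

β_Ivers = 0.04864 / 0.02246 = 2.1656
β_Brixley = 0.02863 / 0.02246 = 1.2747
β_Renshaw = 0.04644 / 0.02246 = 2.0677
β_Paxton = 0.04217 / 0.02246 = 1.8776
β_P = Σ w_i β_i = 0.31×2.1656 + 0.38×1.2747 + 0.08×2.0677 + 0.23×1.8776 = 1.7530
MRP = 12.32% − 5.30% = 7.02%
E(R_P) = R_f + β_P × MRP = 5.30% + 1.7530 × 7.02% = 17.61%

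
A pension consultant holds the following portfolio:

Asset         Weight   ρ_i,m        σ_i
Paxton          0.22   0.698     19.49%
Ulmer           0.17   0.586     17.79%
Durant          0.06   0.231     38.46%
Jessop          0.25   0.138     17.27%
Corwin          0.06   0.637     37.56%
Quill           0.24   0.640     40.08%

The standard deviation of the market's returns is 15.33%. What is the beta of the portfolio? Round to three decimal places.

β_Paxton = 0.698 × 19.49% / 15.33% = 0.8874
β_Ulmer = 0.586 × 17.79% / 15.33% = 0.6800
β_Durant = 0.231 × 38.46% / 15.33% = 0.5795
β_Jessop = 0.138 × 17.27% / 15.33% = 0.1555
β_Corwin = 0.637 × 37.56% / 15.33% = 1.5607
β_Quill = 0.640 × 40.08% / 15.33% = 1.6733
β_P = Σ w_i β_i = 0.22×0.8874 + 0.17×0.6800 + 0.06×0.5795 + 0.25×0.1555 + 0.06×1.5607 + 0.24×1.6733 = 0.8797

0.880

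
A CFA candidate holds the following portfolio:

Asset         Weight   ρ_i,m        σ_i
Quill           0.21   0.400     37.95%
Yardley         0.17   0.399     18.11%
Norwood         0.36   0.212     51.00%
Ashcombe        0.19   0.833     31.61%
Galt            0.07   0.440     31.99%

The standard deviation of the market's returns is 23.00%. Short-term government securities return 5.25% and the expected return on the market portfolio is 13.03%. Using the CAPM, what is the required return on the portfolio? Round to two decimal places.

β_Quill = 0.400 × 37.95% / 23.00% = 0.6600
β_Yardley = 0.399 × 18.11% / 23.00% = 0.3142
β_Norwood = 0.212 × 51.00% / 23.00% = 0.4701
β_Ashcombe = 0.833 × 31.61% / 23.00% = 1.1448
β_Galt = 0.440 × 31.99% / 23.00% = 0.6120
β_P = Σ w_i β_i = 0.21×0.6600 + 0.17×0.3142 + 0.36×0.4701 + 0.19×1.1448 + 0.07×0.6120 = 0.6216
MRP = 13.03% − 5.25% = 7.78%
E(R_P) = R_f + β_P × MRP = 5.25% + 0.6216 × 7.78% = 10.09%

10.09%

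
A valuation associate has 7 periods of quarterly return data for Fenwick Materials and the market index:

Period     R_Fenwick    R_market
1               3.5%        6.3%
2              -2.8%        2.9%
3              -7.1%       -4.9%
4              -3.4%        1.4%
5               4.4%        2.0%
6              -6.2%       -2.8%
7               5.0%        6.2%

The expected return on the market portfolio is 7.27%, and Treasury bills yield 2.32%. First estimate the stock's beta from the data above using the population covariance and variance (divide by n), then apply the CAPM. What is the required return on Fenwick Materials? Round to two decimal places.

Mean R_i = (3.5 − 2.8 − 7.1 − 3.4 + 4.4 − 6.2 + 5.0) / 7 = -0.9429%
Mean R_m = (6.3 + 2.9 − 4.9 + 1.4 + 2.0 − 2.8 + 6.2) / 7 = 1.5857%
Σ(R_i − R̄_i)(R_m − R̄_m) = 111.5857  ⇒  Cov = 111.5857 / 7 = 15.9408
Σ(R_m − R̄_m)² = 106.7486  ⇒  Var(R_m) = 106.7486 / 7 = 15.2498
β = Cov / Var(R_m) = 15.9408 / 15.2498 = 1.0453
MRP = 7.27% − 2.32% = 4.95%
E(R) = R_f + β × MRP = 2.32% + 1.0453 × 4.95% = 7.49%

7.49%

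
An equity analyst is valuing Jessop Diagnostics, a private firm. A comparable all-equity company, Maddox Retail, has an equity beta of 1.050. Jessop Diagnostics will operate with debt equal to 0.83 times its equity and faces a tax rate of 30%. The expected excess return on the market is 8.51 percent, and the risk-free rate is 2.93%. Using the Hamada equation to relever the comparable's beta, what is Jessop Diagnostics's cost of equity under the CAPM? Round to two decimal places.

β_L = β_U × [1 + (1 − t)(D/E)] = 1.050 × [1 + (1 − 0.30) × 0.83]
    = 1.050 × [1 + 0.70 × 0.83] = 1.050 × 1.5810 = 1.6601
E(R) = R_f + β_L × MRP = 2.93% + 1.6601 × 8.51% = 17.06%

17.06%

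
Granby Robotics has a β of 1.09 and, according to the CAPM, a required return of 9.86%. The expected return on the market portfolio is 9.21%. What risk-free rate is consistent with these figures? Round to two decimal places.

E(R) = R_f + β(E(R_m) − R_f) = R_f(1 − β) + β·E(R_m)
9.86% = R_f × (1 − 1.09) + 1.09 × 9.21%
9.86% = R_f × -0.09 + 10.0389%
R_f = (9.86% − 10.0389%) / -0.09 = 1.99%

1.99%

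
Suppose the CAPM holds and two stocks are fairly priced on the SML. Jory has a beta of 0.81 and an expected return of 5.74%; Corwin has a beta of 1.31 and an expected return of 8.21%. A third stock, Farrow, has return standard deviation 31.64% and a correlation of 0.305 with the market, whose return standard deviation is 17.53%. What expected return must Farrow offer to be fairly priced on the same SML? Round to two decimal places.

4.46%

MRP = (8.21% − 5.74%) / (1.31 − 0.81) = 4.9400%
R_f = 5.74% − 0.81 × 4.9400% = 1.7386%
β_Farrow = ρ·σ_i/σ_m = 0.305 × 31.64 / 17.53 = 0.5505
E(R_Farrow) = R_f + β × MRP = 1.7386% + 0.5505 × 4.9400% = 4.46%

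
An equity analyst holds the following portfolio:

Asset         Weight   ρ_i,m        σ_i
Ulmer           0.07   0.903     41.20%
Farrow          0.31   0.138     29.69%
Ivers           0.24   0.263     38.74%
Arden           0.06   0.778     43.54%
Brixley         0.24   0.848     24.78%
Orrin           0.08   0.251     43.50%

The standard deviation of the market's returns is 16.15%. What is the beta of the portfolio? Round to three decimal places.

β_Ulmer = 0.903 × 41.20% / 16.15% = 2.3036
β_Farrow = 0.138 × 29.69% / 16.15% = 0.2537
β_Ivers = 0.263 × 38.74% / 16.15% = 0.6309
β_Arden = 0.778 × 43.54% / 16.15% = 2.0975
β_Brixley = 0.848 × 24.78% / 16.15% = 1.3011
β_Orrin = 0.251 × 43.50% / 16.15% = 0.6761
β_P = Σ w_i β_i = 0.07×2.3036 + 0.31×0.2537 + 0.24×0.6309 + 0.06×2.0975 + 0.24×1.3011 + 0.08×0.6761 = 0.8835

0.884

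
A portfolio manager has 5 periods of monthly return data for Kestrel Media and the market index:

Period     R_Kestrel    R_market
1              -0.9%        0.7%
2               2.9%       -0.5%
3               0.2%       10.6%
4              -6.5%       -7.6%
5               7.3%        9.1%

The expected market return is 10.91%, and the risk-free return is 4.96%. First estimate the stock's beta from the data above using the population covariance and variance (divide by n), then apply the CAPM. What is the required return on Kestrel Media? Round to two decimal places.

Mean R_i = (-0.9 + 2.9 + 0.2 − 6.5 + 7.3) / 5 = 0.6000%
Mean R_m = (0.7 − 0.5 + 10.6 − 7.6 + 9.1) / 5 = 2.4600%
Σ(R_i − R̄_i)(R_m − R̄_m) = 108.4900  ⇒  Cov = 108.4900 / 5 = 21.6980
Σ(R_m − R̄_m)² = 223.4120  ⇒  Var(R_m) = 223.4120 / 5 = 44.6824
β = Cov / Var(R_m) = 21.6980 / 44.6824 = 0.4856
MRP = 10.91% − 4.96% = 5.95%
E(R) = R_f + β × MRP = 4.96% + 0.4856 × 5.95% = 7.85%

7.85%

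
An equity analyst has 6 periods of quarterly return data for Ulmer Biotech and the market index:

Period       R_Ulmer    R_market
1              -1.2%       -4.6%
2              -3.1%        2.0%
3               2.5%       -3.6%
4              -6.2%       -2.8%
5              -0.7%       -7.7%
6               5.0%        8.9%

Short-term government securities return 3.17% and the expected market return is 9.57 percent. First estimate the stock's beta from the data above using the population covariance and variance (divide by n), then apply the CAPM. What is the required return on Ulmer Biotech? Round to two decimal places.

Mean R_i = (-1.2 − 3.1 + 2.5 − 6.2 − 0.7 + 5.0) / 6 = -0.6167%
Mean R_m = (-4.6 + 2.0 − 3.6 − 2.8 − 7.7 + 8.9) / 6 = -1.3000%
Σ(R_i − R̄_i)(R_m − R̄_m) = 52.7600  ⇒  Cov = 52.7600 / 6 = 8.7933
Σ(R_m − R̄_m)² = 174.3200  ⇒  Var(R_m) = 174.3200 / 6 = 29.0533
β = Cov / Var(R_m) = 8.7933 / 29.0533 = 0.3027
MRP = 9.57% − 3.17% = 6.40%
E(R) = R_f + β × MRP = 3.17% + 0.3027 × 6.40% = 5.11%

5.11%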